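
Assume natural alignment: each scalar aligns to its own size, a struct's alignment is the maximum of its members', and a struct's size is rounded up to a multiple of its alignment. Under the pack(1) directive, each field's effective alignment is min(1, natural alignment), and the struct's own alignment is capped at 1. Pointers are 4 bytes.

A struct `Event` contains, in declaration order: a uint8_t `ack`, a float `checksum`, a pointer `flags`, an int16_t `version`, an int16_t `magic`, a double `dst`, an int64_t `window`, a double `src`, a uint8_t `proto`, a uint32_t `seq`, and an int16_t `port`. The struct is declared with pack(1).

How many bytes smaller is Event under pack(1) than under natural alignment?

natural layout:
  ack at 0 (size 1, align 1) → ends 1
  pad 3 to align 4 for checksum
  checksum at 4 (size 4, align 4) → ends 8
  flags at 8 (size 4, align 4) → ends 12
  version at 12 (size 2, align 2) → ends 14
  magic at 14 (size 2, align 2) → ends 16
  dst at 16 (size 8, align 8) → ends 24
  window at 24 (size 8, align 8) → ends 32
  src at 32 (size 8, align 8) → ends 40
  proto at 40 (size 1, align 1) → ends 41
  pad 3 to align 4 for seq
  seq at 44 (size 4, align 4) → ends 48
  port at 48 (size 2, align 2) → ends 50
  tail pad 6 to reach multiple of 8
  total 56 bytes, alignment 8
packed(1) layout:
  ack at 0 (size 1, align 1) → ends 1
  checksum at 1 (size 4, align 1) → ends 5
  flags at 5 (size 4, align 1) → ends 9
  version at 9 (size 2, align 1) → ends 11
  magic at 11 (size 2, align 1) → ends 13
  dst at 13 (size 8, align 1) → ends 21
  window at 21 (size 8, align 1) → ends 29
  src at 29 (size 8, align 1) → ends 37
  proto at 37 (size 1, align 1) → ends 38
  seq at 38 (size 4, align 1) → ends 42
  port at 42 (size 2, align 1) → ends 44
  total 44 bytes, alignment 1
56 − 44 = 12

12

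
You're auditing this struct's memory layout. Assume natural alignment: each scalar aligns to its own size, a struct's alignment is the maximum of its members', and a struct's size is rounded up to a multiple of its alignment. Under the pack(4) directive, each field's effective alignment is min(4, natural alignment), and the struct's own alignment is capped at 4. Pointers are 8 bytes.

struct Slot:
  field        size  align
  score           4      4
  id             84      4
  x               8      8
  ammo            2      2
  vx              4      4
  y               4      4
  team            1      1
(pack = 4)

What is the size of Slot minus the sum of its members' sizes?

@0: score [4B, align 4] → 4
@4: id [84B, align 4] → 88
@88: x [8B, align 4] → 96
@96: ammo [2B, align 2] → 98
+2 pad (align 4)
@100: vx [4B, align 4] → 104
@104: y [4B, align 4] → 108
@108: team [1B, align 1] → 109
+3 tail pad (align 4)
size 112, align 4
data bytes 107, size 112 → padding 5

5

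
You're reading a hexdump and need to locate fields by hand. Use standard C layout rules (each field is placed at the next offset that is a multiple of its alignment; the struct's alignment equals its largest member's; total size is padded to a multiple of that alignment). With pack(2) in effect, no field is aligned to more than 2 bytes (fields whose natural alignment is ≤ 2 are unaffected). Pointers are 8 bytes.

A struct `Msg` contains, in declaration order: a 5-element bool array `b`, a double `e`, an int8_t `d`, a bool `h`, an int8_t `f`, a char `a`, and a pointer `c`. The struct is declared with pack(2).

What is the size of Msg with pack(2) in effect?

@0: b [5B, align 1] → 5
+1 pad (align 2)
@6: e [8B, align 2] → 14
@14: d [1B, align 1] → 15
@15: h [1B, align 1] → 16
@16: f [1B, align 1] → 17
@17: a [1B, align 1] → 18
@18: c [8B, align 2] → 26
size 26, align 2

26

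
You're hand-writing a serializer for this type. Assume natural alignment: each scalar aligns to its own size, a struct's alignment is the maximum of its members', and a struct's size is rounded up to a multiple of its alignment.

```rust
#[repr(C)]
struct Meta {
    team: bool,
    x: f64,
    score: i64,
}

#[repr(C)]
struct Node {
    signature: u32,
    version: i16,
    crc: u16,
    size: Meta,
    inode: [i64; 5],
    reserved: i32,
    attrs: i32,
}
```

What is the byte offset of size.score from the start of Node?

Meta: 0..1  team  (1B, 1-aligned); 1..8  -- padding (7B); 8..16  x  (8B, 8-aligned); 16..24  score  (8B, 8-aligned); sizeof = 24, alignof = 8
0..4  signature  (4B, 4-aligned)
4..6  version  (2B, 2-aligned)
6..8  crc  (2B, 2-aligned)
8..32  size  (24B, 8-aligned)
within Meta: score at 16
8 + 16 = 24

24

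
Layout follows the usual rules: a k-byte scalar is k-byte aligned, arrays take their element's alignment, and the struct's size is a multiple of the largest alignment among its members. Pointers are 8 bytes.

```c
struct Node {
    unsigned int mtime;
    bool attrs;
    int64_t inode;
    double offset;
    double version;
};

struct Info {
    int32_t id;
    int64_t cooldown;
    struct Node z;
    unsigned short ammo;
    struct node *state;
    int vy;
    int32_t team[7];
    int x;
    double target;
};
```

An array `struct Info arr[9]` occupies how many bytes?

Node: @0: mtime [4B, align 4] → 4; @4: attrs [1B, align 1] → 5; +3 pad (align 8); @8: inode [8B, align 8] → 16; @16: offset [8B, align 8] → 24; @24: version [8B, align 8] → 32; size 32, align 8
@0: id [4B, align 4] → 4
+4 pad (align 8)
@8: cooldown [8B, align 8] → 16
@16: z [32B, align 8] → 48
@48: ammo [2B, align 2] → 50
+6 pad (align 8)
@56: state [8B, align 8] → 64
@64: vy [4B, align 4] → 68
@68: team [28B, align 4] → 96
@96: x [4B, align 4] → 100
+4 pad (align 8)
@104: target [8B, align 8] → 112
size 112, align 8
array of 9: 9 × 112 = 1008

1008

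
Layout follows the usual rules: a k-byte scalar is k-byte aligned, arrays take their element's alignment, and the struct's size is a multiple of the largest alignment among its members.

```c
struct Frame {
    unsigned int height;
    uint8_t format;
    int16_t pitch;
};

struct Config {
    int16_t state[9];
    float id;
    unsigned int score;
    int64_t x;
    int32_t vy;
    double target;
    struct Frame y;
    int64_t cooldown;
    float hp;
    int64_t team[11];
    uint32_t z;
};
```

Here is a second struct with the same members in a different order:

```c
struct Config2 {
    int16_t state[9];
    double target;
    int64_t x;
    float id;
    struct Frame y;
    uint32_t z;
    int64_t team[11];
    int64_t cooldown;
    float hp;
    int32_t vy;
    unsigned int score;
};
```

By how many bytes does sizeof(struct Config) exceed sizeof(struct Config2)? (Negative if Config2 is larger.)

8

Frame: @0: height [4B, align 4] → 4; @4: format [1B, align 1] → 5; +1 pad (align 2); @6: pitch [2B, align 2] → 8; size 8, align 4
@0: state [18B, align 2] → 18
+2 pad (align 4)
@20: id [4B, align 4] → 24
@24: score [4B, align 4] → 28
+4 pad (align 8)
@32: x [8B, align 8] → 40
@40: vy [4B, align 4] → 44
+4 pad (align 8)
@48: target [8B, align 8] → 56
@56: y [8B, align 4] → 64
@64: cooldown [8B, align 8] → 72
@72: hp [4B, align 4] → 76
+4 pad (align 8)
@80: team [88B, align 8] → 168
@168: z [4B, align 4] → 172
+4 tail pad (align 8)
size 176, align 8
— Config2 —
@0: state [18B, align 2] → 18
+6 pad (align 8)
@24: target [8B, align 8] → 32
@32: x [8B, align 8] → 40
@40: id [4B, align 4] → 44
@44: y [8B, align 4] → 52
@52: z [4B, align 4] → 56
@56: team [88B, align 8] → 144
@144: cooldown [8B, align 8] → 152
@152: hp [4B, align 4] → 156
@156: vy [4B, align 4] → 160
@160: score [4B, align 4] → 164
+4 tail pad (align 8)
size 168, align 8
176 − 168 = 8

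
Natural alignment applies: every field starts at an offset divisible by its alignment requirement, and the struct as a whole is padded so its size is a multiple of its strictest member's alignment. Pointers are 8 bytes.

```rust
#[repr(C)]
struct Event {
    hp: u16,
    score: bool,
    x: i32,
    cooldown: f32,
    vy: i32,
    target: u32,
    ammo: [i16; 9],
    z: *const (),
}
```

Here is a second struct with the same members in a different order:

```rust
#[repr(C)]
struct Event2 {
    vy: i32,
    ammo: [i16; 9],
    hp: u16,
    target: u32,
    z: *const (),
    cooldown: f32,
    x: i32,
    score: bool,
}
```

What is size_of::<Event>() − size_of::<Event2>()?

hp at 0 (size 2, align 2) → ends 2
score at 2 (size 1, align 1) → ends 3
pad 1 to align 4 for x
x at 4 (size 4, align 4) → ends 8
cooldown at 8 (size 4, align 4) → ends 12
vy at 12 (size 4, align 4) → ends 16
target at 16 (size 4, align 4) → ends 20
ammo at 20 (size 18, align 2) → ends 38
pad 2 to align 8 for z
z at 40 (size 8, align 8) → ends 48
total 48 bytes, alignment 8
— Event2 —
vy at 0 (size 4, align 4) → ends 4
ammo at 4 (size 18, align 2) → ends 22
hp at 22 (size 2, align 2) → ends 24
target at 24 (size 4, align 4) → ends 28
pad 4 to align 8 for z
z at 32 (size 8, align 8) → ends 40
cooldown at 40 (size 4, align 4) → ends 44
x at 44 (size 4, align 4) → ends 48
score at 48 (size 1, align 1) → ends 49
tail pad 7 to reach multiple of 8
total 56 bytes, alignment 8
48 − 56 = -8

-8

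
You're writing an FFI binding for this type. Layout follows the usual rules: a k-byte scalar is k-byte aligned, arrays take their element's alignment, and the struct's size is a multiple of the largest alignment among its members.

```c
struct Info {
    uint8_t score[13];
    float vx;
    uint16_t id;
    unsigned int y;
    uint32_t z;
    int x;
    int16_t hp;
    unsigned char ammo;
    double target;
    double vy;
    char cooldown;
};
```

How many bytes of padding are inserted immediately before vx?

score at 0 (size 13, align 1) → ends 13
pad 3 to align 4 for vx
vx at 16 (size 4, align 4) → ends 20

3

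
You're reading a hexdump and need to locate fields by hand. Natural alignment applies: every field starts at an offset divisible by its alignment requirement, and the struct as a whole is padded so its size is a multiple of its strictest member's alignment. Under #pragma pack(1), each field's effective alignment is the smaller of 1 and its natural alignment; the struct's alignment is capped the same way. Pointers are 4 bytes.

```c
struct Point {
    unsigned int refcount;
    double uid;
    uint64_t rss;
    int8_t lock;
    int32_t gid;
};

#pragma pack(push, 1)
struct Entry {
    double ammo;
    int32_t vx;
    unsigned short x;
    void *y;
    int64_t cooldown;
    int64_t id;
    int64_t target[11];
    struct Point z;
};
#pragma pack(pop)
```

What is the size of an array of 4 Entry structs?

616

Point: refcount at 0 (size 4, align 4) → ends 4; pad 4 to align 8 for uid; uid at 8 (size 8, align 8) → ends 16; rss at 16 (size 8, align 8) → ends 24; lock at 24 (size 1, align 1) → ends 25; pad 3 to align 4 for gid; gid at 28 (size 4, align 4) → ends 32; total 32 bytes, alignment 8
ammo at 0 (size 8, align 1) → ends 8
vx at 8 (size 4, align 1) → ends 12
x at 12 (size 2, align 1) → ends 14
y at 14 (size 4, align 1) → ends 18
cooldown at 18 (size 8, align 1) → ends 26
id at 26 (size 8, align 1) → ends 34
target at 34 (size 88, align 1) → ends 122
z at 122 (size 32, align 1) → ends 154
total 154 bytes, alignment 1
array of 4: 4 × 154 = 616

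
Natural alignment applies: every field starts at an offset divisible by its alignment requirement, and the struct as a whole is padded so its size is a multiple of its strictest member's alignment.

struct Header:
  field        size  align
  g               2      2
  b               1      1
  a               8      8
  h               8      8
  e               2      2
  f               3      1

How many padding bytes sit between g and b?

0

g at 0 (size 2, align 2) → ends 2
b at 2 (size 1, align 1) → ends 3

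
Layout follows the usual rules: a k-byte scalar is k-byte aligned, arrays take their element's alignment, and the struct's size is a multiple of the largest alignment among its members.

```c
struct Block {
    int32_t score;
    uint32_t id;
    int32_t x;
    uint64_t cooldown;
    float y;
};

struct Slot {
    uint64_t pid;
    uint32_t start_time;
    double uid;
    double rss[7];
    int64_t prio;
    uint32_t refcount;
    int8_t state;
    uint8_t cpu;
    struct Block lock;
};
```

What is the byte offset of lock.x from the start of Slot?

104

Block: @0: score [4B, align 4] → 4; @4: id [4B, align 4] → 8; @8: x [4B, align 4] → 12; +4 pad (align 8); @16: cooldown [8B, align 8] → 24; @24: y [4B, align 4] → 28; +4 tail pad (align 8); size 32, align 8
@0: pid [8B, align 8] → 8
@8: start_time [4B, align 4] → 12
+4 pad (align 8)
@16: uid [8B, align 8] → 24
@24: rss [56B, align 8] → 80
@80: prio [8B, align 8] → 88
@88: refcount [4B, align 4] → 92
@92: state [1B, align 1] → 93
@93: cpu [1B, align 1] → 94
+2 pad (align 8)
@96: lock [32B, align 8] → 128
within Block: x at 8
96 + 8 = 104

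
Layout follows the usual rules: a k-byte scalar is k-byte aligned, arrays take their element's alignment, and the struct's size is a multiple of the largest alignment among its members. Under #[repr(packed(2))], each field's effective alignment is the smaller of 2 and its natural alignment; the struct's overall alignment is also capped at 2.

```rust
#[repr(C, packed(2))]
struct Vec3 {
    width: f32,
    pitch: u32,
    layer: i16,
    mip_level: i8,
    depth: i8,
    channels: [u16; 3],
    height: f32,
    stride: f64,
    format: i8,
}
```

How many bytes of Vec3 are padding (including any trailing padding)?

width at 0 (size 4, align 2) → ends 4
pitch at 4 (size 4, align 2) → ends 8
layer at 8 (size 2, align 2) → ends 10
mip_level at 10 (size 1, align 1) → ends 11
depth at 11 (size 1, align 1) → ends 12
channels at 12 (size 6, align 2) → ends 18
height at 18 (size 4, align 2) → ends 22
stride at 22 (size 8, align 2) → ends 30
format at 30 (size 1, align 1) → ends 31
tail pad 1 to reach multiple of 2
total 32 bytes, alignment 2
data bytes 31, size 32 → padding 1

1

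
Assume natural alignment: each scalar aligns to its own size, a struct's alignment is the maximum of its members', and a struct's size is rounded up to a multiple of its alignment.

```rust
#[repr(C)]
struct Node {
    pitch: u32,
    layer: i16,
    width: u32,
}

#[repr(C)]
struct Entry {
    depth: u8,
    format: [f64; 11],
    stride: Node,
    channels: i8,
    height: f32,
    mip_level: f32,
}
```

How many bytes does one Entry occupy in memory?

Node: @0: pitch [4B, align 4] → 4; @4: layer [2B, align 2] → 6; +2 pad (align 4); @8: width [4B, align 4] → 12; size 12, align 4
@0: depth [1B, align 1] → 1
+7 pad (align 8)
@8: format [88B, align 8] → 96
@96: stride [12B, align 4] → 108
@108: channels [1B, align 1] → 109
+3 pad (align 4)
@112: height [4B, align 4] → 116
@116: mip_level [4B, align 4] → 120
size 120, align 8

120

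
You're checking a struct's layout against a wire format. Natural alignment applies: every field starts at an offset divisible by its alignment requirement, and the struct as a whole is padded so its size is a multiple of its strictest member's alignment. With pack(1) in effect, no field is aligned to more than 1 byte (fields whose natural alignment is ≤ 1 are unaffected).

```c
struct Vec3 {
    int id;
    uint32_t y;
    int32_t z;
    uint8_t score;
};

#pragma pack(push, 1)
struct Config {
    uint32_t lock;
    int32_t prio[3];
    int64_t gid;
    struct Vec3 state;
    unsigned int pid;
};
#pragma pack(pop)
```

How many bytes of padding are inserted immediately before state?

0

Vec3: 0..4  id  (4B, 4-aligned); 4..8  y  (4B, 4-aligned); 8..12  z  (4B, 4-aligned); 12..13  score  (1B, 1-aligned); 13..16  -- tail padding (3B); sizeof = 16, alignof = 4
0..4  lock  (4B, 1-aligned)
4..16  prio  (12B, 1-aligned)
16..24  gid  (8B, 1-aligned)
24..40  state  (16B, 1-aligned)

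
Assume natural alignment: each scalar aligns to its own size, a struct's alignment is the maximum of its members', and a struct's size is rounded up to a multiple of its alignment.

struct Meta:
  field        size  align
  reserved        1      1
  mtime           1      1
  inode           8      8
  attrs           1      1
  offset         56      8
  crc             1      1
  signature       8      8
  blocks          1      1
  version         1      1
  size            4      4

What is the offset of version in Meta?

97

0..1  reserved  (1B, 1-aligned)
1..2  mtime  (1B, 1-aligned)
2..8  -- padding (6B)
8..16  inode  (8B, 8-aligned)
16..17  attrs  (1B, 1-aligned)
17..24  -- padding (7B)
24..80  offset  (56B, 8-aligned)
80..81  crc  (1B, 1-aligned)
81..88  -- padding (7B)
88..96  signature  (8B, 8-aligned)
96..97  blocks  (1B, 1-aligned)
97..98  version  (1B, 1-aligned)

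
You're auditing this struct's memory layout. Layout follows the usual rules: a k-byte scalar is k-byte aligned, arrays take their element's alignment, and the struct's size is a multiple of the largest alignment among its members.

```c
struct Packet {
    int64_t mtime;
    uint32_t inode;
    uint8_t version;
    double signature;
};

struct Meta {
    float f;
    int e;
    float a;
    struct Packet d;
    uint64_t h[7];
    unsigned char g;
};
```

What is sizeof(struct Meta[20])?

Packet: 0..8  mtime  (8B, 8-aligned); 8..12  inode  (4B, 4-aligned); 12..13  version  (1B, 1-aligned); 13..16  -- padding (3B); 16..24  signature  (8B, 8-aligned); sizeof = 24, alignof = 8
0..4  f  (4B, 4-aligned)
4..8  e  (4B, 4-aligned)
8..12  a  (4B, 4-aligned)
12..16  -- padding (4B)
16..40  d  (24B, 8-aligned)
40..96  h  (56B, 8-aligned)
96..97  g  (1B, 1-aligned)
97..104  -- tail padding (7B)
sizeof = 104, alignof = 8
array of 20: 20 × 104 = 2080

2080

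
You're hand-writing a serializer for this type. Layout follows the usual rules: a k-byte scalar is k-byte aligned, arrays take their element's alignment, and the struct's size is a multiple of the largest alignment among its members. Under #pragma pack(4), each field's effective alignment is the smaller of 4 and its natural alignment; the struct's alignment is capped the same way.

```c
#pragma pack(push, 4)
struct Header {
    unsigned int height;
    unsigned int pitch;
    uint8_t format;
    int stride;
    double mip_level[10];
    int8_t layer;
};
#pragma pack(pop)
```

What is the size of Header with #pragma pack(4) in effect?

100

height at 0 (size 4, align 4) → ends 4
pitch at 4 (size 4, align 4) → ends 8
format at 8 (size 1, align 1) → ends 9
pad 3 to align 4 for stride
stride at 12 (size 4, align 4) → ends 16
mip_level at 16 (size 80, align 4) → ends 96
layer at 96 (size 1, align 1) → ends 97
tail pad 3 to reach multiple of 4
total 100 bytes, alignment 4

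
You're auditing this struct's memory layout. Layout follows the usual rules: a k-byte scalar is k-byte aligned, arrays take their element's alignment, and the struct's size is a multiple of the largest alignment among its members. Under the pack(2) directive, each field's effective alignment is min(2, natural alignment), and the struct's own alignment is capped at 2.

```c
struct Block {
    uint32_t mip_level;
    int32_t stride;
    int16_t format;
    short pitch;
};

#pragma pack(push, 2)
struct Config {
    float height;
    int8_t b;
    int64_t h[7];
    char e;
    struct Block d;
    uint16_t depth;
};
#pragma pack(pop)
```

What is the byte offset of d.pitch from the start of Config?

74

Block: @0: mip_level [4B, align 4] → 4; @4: stride [4B, align 4] → 8; @8: format [2B, align 2] → 10; @10: pitch [2B, align 2] → 12; size 12, align 4
@0: height [4B, align 2] → 4
@4: b [1B, align 1] → 5
+1 pad (align 2)
@6: h [56B, align 2] → 62
@62: e [1B, align 1] → 63
+1 pad (align 2)
@64: d [12B, align 2] → 76
within Block: pitch at 10
64 + 10 = 74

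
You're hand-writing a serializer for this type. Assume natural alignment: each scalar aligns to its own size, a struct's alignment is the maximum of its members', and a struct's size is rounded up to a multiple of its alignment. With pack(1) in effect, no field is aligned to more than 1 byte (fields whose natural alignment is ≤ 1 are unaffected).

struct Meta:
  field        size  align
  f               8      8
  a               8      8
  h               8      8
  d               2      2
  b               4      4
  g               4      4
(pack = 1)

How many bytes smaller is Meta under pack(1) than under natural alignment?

natural layout:
  0..8  f  (8B, 8-aligned)
  8..16  a  (8B, 8-aligned)
  16..24  h  (8B, 8-aligned)
  24..26  d  (2B, 2-aligned)
  26..28  -- padding (2B)
  28..32  b  (4B, 4-aligned)
  32..36  g  (4B, 4-aligned)
  36..40  -- tail padding (4B)
  sizeof = 40, alignof = 8
packed(1) layout:
  0..8  f  (8B, 1-aligned)
  8..16  a  (8B, 1-aligned)
  16..24  h  (8B, 1-aligned)
  24..26  d  (2B, 1-aligned)
  26..30  b  (4B, 1-aligned)
  30..34  g  (4B, 1-aligned)
  sizeof = 34, alignof = 1
40 − 34 = 6

6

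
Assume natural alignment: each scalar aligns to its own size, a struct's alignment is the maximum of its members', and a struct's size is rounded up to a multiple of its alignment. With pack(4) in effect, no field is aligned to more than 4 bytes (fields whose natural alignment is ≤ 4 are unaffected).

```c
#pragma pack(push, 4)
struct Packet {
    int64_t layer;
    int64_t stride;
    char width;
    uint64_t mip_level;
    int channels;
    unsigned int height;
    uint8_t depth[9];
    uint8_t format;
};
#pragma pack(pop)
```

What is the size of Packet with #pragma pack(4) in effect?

48

@0: layer [8B, align 4] → 8
@8: stride [8B, align 4] → 16
@16: width [1B, align 1] → 17
+3 pad (align 4)
@20: mip_level [8B, align 4] → 28
@28: channels [4B, align 4] → 32
@32: height [4B, align 4] → 36
@36: depth [9B, align 1] → 45
@45: format [1B, align 1] → 46
+2 tail pad (align 4)
size 48, align 4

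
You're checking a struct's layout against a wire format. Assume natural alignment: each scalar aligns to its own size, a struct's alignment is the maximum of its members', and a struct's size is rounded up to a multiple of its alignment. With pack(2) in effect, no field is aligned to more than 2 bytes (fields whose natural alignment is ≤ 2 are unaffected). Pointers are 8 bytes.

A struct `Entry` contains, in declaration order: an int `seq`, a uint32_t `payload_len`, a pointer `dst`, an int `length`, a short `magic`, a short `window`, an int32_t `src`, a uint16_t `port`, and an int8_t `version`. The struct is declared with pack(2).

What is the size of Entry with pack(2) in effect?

0..4  seq  (4B, 2-aligned)
4..8  payload_len  (4B, 2-aligned)
8..16  dst  (8B, 2-aligned)
16..20  length  (4B, 2-aligned)
20..22  magic  (2B, 2-aligned)
22..24  window  (2B, 2-aligned)
24..28  src  (4B, 2-aligned)
28..30  port  (2B, 2-aligned)
30..31  version  (1B, 1-aligned)
31..32  -- tail padding (1B)
sizeof = 32, alignof = 2

32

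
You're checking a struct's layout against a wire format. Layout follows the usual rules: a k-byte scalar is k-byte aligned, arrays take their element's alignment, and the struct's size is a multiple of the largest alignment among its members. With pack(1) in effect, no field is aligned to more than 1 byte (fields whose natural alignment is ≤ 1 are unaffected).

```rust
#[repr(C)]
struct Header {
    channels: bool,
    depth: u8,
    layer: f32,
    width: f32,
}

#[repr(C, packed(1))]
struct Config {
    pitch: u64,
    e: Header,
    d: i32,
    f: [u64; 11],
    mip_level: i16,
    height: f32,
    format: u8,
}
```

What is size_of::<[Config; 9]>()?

Header: channels at 0 (size 1, align 1) → ends 1; depth at 1 (size 1, align 1) → ends 2; pad 2 to align 4 for layer; layer at 4 (size 4, align 4) → ends 8; width at 8 (size 4, align 4) → ends 12; total 12 bytes, alignment 4
pitch at 0 (size 8, align 1) → ends 8
e at 8 (size 12, align 1) → ends 20
d at 20 (size 4, align 1) → ends 24
f at 24 (size 88, align 1) → ends 112
mip_level at 112 (size 2, align 1) → ends 114
height at 114 (size 4, align 1) → ends 118
format at 118 (size 1, align 1) → ends 119
total 119 bytes, alignment 1
array of 9: 9 × 119 = 1071

1071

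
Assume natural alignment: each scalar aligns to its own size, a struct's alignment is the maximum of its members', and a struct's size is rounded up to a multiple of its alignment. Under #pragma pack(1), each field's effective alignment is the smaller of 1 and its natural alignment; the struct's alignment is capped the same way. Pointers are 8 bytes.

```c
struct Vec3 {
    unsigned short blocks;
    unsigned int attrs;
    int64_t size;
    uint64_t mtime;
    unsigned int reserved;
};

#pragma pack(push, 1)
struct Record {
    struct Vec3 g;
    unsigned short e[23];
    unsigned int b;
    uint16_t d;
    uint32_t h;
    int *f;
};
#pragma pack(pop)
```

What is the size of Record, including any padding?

Vec3: @0: blocks [2B, align 2] → 2; +2 pad (align 4); @4: attrs [4B, align 4] → 8; @8: size [8B, align 8] → 16; @16: mtime [8B, align 8] → 24; @24: reserved [4B, align 4] → 28; +4 tail pad (align 8); size 32, align 8
@0: g [32B, align 1] → 32
@32: e [46B, align 1] → 78
@78: b [4B, align 1] → 82
@82: d [2B, align 1] → 84
@84: h [4B, align 1] → 88
@88: f [8B, align 1] → 96
size 96, align 1

96 bytes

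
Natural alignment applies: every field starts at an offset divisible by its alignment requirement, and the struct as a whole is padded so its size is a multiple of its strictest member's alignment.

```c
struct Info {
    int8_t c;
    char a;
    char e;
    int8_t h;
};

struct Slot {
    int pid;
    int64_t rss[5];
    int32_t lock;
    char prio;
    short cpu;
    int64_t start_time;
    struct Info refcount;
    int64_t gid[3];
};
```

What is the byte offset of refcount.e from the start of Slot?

Info: c at 0 (size 1, align 1) → ends 1; a at 1 (size 1, align 1) → ends 2; e at 2 (size 1, align 1) → ends 3; h at 3 (size 1, align 1) → ends 4; total 4 bytes, alignment 1
pid at 0 (size 4, align 4) → ends 4
pad 4 to align 8 for rss
rss at 8 (size 40, align 8) → ends 48
lock at 48 (size 4, align 4) → ends 52
prio at 52 (size 1, align 1) → ends 53
pad 1 to align 2 for cpu
cpu at 54 (size 2, align 2) → ends 56
start_time at 56 (size 8, align 8) → ends 64
refcount at 64 (size 4, align 1) → ends 68
within Info: e at 2
64 + 2 = 66

66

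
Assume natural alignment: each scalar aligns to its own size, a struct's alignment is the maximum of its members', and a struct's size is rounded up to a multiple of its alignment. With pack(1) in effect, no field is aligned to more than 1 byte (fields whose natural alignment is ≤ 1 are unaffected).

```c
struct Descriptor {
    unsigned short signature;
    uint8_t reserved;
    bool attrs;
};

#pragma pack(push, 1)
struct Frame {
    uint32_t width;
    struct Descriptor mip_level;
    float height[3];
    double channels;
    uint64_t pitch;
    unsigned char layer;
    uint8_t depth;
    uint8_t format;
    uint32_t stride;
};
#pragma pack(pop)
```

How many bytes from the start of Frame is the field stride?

39

Descriptor: 0..2  signature  (2B, 2-aligned); 2..3  reserved  (1B, 1-aligned); 3..4  attrs  (1B, 1-aligned); sizeof = 4, alignof = 2
0..4  width  (4B, 1-aligned)
4..8  mip_level  (4B, 1-aligned)
8..20  height  (12B, 1-aligned)
20..28  channels  (8B, 1-aligned)
28..36  pitch  (8B, 1-aligned)
36..37  layer  (1B, 1-aligned)
37..38  depth  (1B, 1-aligned)
38..39  format  (1B, 1-aligned)
39..43  stride  (4B, 1-aligned)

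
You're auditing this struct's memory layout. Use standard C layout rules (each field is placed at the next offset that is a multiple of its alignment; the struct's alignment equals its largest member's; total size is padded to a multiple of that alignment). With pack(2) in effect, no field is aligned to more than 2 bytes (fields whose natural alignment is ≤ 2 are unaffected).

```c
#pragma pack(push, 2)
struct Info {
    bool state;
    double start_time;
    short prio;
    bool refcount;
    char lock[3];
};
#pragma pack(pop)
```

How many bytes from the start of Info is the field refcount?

0..1  state  (1B, 1-aligned)
1..2  -- padding (1B)
2..10  start_time  (8B, 2-aligned)
10..12  prio  (2B, 2-aligned)
12..13  refcount  (1B, 1-aligned)

12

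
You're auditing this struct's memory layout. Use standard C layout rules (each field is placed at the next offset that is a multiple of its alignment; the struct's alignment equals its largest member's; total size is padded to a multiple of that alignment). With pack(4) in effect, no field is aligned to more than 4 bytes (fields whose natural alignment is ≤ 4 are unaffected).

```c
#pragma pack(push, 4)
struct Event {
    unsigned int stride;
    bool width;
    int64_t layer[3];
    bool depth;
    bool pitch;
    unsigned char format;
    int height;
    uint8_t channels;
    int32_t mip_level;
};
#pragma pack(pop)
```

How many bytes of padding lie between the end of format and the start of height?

stride at 0 (size 4, align 4) → ends 4
width at 4 (size 1, align 1) → ends 5
pad 3 to align 4 for layer
layer at 8 (size 24, align 4) → ends 32
depth at 32 (size 1, align 1) → ends 33
pitch at 33 (size 1, align 1) → ends 34
format at 34 (size 1, align 1) → ends 35
pad 1 to align 4 for height
height at 36 (size 4, align 4) → ends 40

1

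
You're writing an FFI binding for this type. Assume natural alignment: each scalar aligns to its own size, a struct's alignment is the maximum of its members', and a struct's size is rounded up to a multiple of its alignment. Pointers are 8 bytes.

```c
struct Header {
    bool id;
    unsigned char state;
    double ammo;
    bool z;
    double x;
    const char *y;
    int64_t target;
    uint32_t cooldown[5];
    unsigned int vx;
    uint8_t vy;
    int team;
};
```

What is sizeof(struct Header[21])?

1680

id at 0 (size 1, align 1) → ends 1
state at 1 (size 1, align 1) → ends 2
pad 6 to align 8 for ammo
ammo at 8 (size 8, align 8) → ends 16
z at 16 (size 1, align 1) → ends 17
pad 7 to align 8 for x
x at 24 (size 8, align 8) → ends 32
y at 32 (size 8, align 8) → ends 40
target at 40 (size 8, align 8) → ends 48
cooldown at 48 (size 20, align 4) → ends 68
vx at 68 (size 4, align 4) → ends 72
vy at 72 (size 1, align 1) → ends 73
pad 3 to align 4 for team
team at 76 (size 4, align 4) → ends 80
total 80 bytes, alignment 8
array of 21: 21 × 80 = 1680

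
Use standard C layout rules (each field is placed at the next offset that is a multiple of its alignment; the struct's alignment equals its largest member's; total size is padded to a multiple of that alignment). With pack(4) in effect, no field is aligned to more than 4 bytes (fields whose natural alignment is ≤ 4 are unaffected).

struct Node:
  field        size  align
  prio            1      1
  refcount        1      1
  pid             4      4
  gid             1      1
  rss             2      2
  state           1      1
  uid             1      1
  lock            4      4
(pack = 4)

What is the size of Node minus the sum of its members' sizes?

5

prio at 0 (size 1, align 1) → ends 1
refcount at 1 (size 1, align 1) → ends 2
pad 2 to align 4 for pid
pid at 4 (size 4, align 4) → ends 8
gid at 8 (size 1, align 1) → ends 9
pad 1 to align 2 for rss
rss at 10 (size 2, align 2) → ends 12
state at 12 (size 1, align 1) → ends 13
uid at 13 (size 1, align 1) → ends 14
pad 2 to align 4 for lock
lock at 16 (size 4, align 4) → ends 20
total 20 bytes, alignment 4
data bytes 15, size 20 → padding 5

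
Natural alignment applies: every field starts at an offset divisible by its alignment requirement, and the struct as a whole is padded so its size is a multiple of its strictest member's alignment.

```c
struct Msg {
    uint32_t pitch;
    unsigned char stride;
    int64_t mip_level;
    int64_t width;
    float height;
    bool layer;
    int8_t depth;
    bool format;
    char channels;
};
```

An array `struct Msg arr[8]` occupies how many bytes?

256

0..4  pitch  (4B, 4-aligned)
4..5  stride  (1B, 1-aligned)
5..8  -- padding (3B)
8..16  mip_level  (8B, 8-aligned)
16..24  width  (8B, 8-aligned)
24..28  height  (4B, 4-aligned)
28..29  layer  (1B, 1-aligned)
29..30  depth  (1B, 1-aligned)
30..31  format  (1B, 1-aligned)
31..32  channels  (1B, 1-aligned)
sizeof = 32, alignof = 8
array of 8: 8 × 32 = 256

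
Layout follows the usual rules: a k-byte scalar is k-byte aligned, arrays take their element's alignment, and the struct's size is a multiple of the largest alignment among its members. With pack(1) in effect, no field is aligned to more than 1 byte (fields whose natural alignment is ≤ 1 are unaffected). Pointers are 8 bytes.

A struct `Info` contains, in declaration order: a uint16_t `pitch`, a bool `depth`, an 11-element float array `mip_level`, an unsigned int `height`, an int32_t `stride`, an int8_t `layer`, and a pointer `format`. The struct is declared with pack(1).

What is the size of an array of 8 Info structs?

pitch at 0 (size 2, align 1) → ends 2
depth at 2 (size 1, align 1) → ends 3
mip_level at 3 (size 44, align 1) → ends 47
height at 47 (size 4, align 1) → ends 51
stride at 51 (size 4, align 1) → ends 55
layer at 55 (size 1, align 1) → ends 56
format at 56 (size 8, align 1) → ends 64
total 64 bytes, alignment 1
array of 8: 8 × 64 = 512

512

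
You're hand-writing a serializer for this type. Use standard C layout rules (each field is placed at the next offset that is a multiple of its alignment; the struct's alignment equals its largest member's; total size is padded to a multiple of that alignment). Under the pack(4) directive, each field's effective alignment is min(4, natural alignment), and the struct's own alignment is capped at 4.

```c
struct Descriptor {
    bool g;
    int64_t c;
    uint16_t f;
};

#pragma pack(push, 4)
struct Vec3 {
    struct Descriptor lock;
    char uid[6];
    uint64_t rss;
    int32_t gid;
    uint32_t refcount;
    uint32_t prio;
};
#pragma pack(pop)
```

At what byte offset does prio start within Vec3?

Descriptor: @0: g [1B, align 1] → 1; +7 pad (align 8); @8: c [8B, align 8] → 16; @16: f [2B, align 2] → 18; +6 tail pad (align 8); size 24, align 8
@0: lock [24B, align 4] → 24
@24: uid [6B, align 1] → 30
+2 pad (align 4)
@32: rss [8B, align 4] → 40
@40: gid [4B, align 4] → 44
@44: refcount [4B, align 4] → 48
@48: prio [4B, align 4] → 52

48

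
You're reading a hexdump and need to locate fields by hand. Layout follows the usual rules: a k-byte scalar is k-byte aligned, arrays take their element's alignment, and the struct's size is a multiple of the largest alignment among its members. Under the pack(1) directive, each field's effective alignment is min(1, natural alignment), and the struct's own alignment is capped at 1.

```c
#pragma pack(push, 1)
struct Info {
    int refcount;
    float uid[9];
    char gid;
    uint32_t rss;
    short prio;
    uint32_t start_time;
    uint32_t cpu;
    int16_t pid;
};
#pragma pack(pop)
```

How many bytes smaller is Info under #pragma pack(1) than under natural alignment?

natural layout:
  @0: refcount [4B, align 4] → 4
  @4: uid [36B, align 4] → 40
  @40: gid [1B, align 1] → 41
  +3 pad (align 4)
  @44: rss [4B, align 4] → 48
  @48: prio [2B, align 2] → 50
  +2 pad (align 4)
  @52: start_time [4B, align 4] → 56
  @56: cpu [4B, align 4] → 60
  @60: pid [2B, align 2] → 62
  +2 tail pad (align 4)
  size 64, align 4
packed(1) layout:
  @0: refcount [4B, align 1] → 4
  @4: uid [36B, align 1] → 40
  @40: gid [1B, align 1] → 41
  @41: rss [4B, align 1] → 45
  @45: prio [2B, align 1] → 47
  @47: start_time [4B, align 1] → 51
  @51: cpu [4B, align 1] → 55
  @55: pid [2B, align 1] → 57
  size 57, align 1
64 − 57 = 7

7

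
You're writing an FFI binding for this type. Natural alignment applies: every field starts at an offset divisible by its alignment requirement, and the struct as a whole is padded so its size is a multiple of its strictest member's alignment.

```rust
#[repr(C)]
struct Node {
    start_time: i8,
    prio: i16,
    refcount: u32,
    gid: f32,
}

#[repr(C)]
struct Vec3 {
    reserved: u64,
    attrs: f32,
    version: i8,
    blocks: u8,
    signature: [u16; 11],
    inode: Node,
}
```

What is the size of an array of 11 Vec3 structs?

528

Node: start_time at 0 (size 1, align 1) → ends 1; pad 1 to align 2 for prio; prio at 2 (size 2, align 2) → ends 4; refcount at 4 (size 4, align 4) → ends 8; gid at 8 (size 4, align 4) → ends 12; total 12 bytes, alignment 4
reserved at 0 (size 8, align 8) → ends 8
attrs at 8 (size 4, align 4) → ends 12
version at 12 (size 1, align 1) → ends 13
blocks at 13 (size 1, align 1) → ends 14
signature at 14 (size 22, align 2) → ends 36
inode at 36 (size 12, align 4) → ends 48
total 48 bytes, alignment 8
array of 11: 11 × 48 = 528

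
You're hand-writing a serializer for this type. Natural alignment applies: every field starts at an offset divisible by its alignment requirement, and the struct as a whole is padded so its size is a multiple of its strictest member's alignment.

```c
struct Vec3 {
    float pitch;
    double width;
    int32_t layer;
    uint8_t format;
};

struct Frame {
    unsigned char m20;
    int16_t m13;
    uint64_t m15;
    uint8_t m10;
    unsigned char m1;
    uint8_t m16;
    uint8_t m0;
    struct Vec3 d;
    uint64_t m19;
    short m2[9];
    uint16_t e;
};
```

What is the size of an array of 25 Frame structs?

Vec3: 0..4  pitch  (4B, 4-aligned); 4..8  -- padding (4B); 8..16  width  (8B, 8-aligned); 16..20  layer  (4B, 4-aligned); 20..21  format  (1B, 1-aligned); 21..24  -- tail padding (3B); sizeof = 24, alignof = 8
0..1  m20  (1B, 1-aligned)
1..2  -- padding (1B)
2..4  m13  (2B, 2-aligned)
4..8  -- padding (4B)
8..16  m15  (8B, 8-aligned)
16..17  m10  (1B, 1-aligned)
17..18  m1  (1B, 1-aligned)
18..19  m16  (1B, 1-aligned)
19..20  m0  (1B, 1-aligned)
20..24  -- padding (4B)
24..48  d  (24B, 8-aligned)
48..56  m19  (8B, 8-aligned)
56..74  m2  (18B, 2-aligned)
74..76  e  (2B, 2-aligned)
76..80  -- tail padding (4B)
sizeof = 80, alignof = 8
array of 25: 25 × 80 = 2000

2000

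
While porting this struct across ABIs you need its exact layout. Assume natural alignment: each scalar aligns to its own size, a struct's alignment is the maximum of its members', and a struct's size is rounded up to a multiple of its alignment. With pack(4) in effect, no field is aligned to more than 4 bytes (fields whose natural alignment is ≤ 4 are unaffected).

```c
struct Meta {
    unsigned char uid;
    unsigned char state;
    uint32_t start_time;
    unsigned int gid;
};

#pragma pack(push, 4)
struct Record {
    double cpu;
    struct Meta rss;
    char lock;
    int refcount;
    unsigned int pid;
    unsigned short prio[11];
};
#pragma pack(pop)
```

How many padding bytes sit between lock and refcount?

Meta: 0..1  uid  (1B, 1-aligned); 1..2  state  (1B, 1-aligned); 2..4  -- padding (2B); 4..8  start_time  (4B, 4-aligned); 8..12  gid  (4B, 4-aligned); sizeof = 12, alignof = 4
0..8  cpu  (8B, 4-aligned)
8..20  rss  (12B, 4-aligned)
20..21  lock  (1B, 1-aligned)
21..24  -- padding (3B)
24..28  refcount  (4B, 4-aligned)

3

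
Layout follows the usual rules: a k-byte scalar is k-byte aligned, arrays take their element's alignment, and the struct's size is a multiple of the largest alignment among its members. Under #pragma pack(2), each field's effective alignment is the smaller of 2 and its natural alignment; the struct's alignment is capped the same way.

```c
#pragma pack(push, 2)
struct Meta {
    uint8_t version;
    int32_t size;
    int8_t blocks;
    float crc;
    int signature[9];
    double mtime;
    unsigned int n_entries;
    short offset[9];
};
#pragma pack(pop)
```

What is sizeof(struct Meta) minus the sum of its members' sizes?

version at 0 (size 1, align 1) → ends 1
pad 1 to align 2 for size
size at 2 (size 4, align 2) → ends 6
blocks at 6 (size 1, align 1) → ends 7
pad 1 to align 2 for crc
crc at 8 (size 4, align 2) → ends 12
signature at 12 (size 36, align 2) → ends 48
mtime at 48 (size 8, align 2) → ends 56
n_entries at 56 (size 4, align 2) → ends 60
offset at 60 (size 18, align 2) → ends 78
total 78 bytes, alignment 2
data bytes 76, size 78 → padding 2

2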